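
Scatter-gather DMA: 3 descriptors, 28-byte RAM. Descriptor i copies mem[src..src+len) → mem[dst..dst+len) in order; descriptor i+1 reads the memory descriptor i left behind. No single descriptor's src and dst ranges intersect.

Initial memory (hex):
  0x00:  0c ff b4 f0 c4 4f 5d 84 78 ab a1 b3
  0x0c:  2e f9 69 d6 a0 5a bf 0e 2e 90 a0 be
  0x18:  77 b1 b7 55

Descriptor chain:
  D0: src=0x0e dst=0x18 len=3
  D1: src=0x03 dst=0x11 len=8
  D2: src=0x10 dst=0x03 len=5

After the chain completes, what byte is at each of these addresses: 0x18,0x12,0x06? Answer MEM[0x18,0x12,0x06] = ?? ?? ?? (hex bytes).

MEM[0x18,0x12,0x06] = a1 c4 4f

D0: mem[0x18..0x1a] <- [69 d6 a0]
D1: mem[0x11..0x18] <- [f0 c4 4f 5d 84 78 ab a1]
D2: mem[0x03..0x07] <- [a0 f0 c4 4f 5d]
query mem[0x18]=0xa1, mem[0x12]=0xc4, mem[0x06]=0x4f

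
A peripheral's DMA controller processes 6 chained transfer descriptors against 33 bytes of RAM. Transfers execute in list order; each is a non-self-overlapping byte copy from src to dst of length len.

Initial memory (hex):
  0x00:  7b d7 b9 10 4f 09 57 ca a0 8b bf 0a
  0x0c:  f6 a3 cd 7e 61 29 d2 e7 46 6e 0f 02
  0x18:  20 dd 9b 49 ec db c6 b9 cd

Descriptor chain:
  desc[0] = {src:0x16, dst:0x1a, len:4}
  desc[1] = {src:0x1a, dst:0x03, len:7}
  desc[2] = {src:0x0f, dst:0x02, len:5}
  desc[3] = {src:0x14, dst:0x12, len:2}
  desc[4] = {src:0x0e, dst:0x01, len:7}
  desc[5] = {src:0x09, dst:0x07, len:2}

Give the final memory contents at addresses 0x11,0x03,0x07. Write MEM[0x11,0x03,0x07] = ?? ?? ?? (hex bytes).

#0 dst[0x1a+4] := {0x0f,0x02,0x20,0xdd}
#1 dst[0x03+7] := {0x0f,0x02,0x20,0xdd,0xc6,0xb9,0xcd}
#2 dst[0x02+5] := {0x7e,0x61,0x29,0xd2,0xe7}
#3 dst[0x12+2] := {0x46,0x6e}
#4 dst[0x01+7] := {0xcd,0x7e,0x61,0x29,0x46,0x6e,0x46}
#5 dst[0x07+2] := {0xcd,0xbf}
query mem[0x11]=0x29, mem[0x03]=0x61, mem[0x07]=0xcd

MEM[0x11,0x03,0x07] = 29 61 cd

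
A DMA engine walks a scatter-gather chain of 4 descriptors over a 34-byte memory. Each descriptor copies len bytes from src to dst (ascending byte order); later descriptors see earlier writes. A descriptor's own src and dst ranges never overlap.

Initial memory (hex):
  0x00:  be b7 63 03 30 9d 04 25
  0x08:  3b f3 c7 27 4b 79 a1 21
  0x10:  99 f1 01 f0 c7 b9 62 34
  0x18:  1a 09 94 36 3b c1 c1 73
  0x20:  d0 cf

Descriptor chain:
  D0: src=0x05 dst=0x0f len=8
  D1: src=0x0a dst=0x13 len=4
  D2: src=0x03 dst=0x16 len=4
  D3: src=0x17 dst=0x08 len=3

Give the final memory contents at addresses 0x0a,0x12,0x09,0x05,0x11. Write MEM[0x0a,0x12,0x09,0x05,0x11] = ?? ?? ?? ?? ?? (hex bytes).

MEM[0x0a,0x12,0x09,0x05,0x11] = 04 3b 9d 9d 25

  after D0: wrote 8B at 0x0f = 9d04253bf3c7274b
  after D1: wrote 4B at 0x13 = c7274b79
  after D2: wrote 4B at 0x16 = 03309d04
  after D3: wrote 3B at 0x08 = 309d04
query mem[0x0a]=0x04, mem[0x12]=0x3b, mem[0x09]=0x9d, mem[0x05]=0x9d, mem[0x11]=0x25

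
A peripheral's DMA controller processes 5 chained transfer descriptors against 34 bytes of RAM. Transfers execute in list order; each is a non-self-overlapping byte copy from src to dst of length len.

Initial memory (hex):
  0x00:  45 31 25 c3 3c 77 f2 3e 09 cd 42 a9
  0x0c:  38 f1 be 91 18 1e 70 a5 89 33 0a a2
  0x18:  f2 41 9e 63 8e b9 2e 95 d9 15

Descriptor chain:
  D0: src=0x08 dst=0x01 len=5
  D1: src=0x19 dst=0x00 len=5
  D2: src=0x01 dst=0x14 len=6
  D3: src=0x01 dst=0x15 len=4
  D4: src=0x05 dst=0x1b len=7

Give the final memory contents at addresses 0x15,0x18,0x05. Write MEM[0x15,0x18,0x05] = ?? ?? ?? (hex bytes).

#0 dst[0x01+5] := {0x09,0xcd,0x42,0xa9,0x38}
#1 dst[0x00+5] := {0x41,0x9e,0x63,0x8e,0xb9}
#2 dst[0x14+6] := {0x9e,0x63,0x8e,0xb9,0x38,0xf2}
#3 dst[0x15+4] := {0x9e,0x63,0x8e,0xb9}
#4 dst[0x1b+7] := {0x38,0xf2,0x3e,0x09,0xcd,0x42,0xa9}
query mem[0x15]=0x9e, mem[0x18]=0xb9, mem[0x05]=0x38

MEM[0x15,0x18,0x05] = 9e b9 38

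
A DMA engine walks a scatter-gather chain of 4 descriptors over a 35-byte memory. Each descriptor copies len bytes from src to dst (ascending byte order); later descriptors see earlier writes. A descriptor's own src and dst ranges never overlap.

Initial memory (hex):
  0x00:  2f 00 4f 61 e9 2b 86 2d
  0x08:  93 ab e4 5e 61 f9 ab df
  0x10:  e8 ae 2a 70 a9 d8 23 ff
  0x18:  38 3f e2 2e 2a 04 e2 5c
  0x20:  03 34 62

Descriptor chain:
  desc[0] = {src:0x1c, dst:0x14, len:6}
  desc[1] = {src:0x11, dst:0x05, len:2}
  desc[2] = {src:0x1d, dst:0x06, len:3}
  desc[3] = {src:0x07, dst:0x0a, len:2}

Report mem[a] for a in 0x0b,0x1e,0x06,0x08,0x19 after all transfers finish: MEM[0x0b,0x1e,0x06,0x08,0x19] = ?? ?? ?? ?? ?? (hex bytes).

D0: mem[0x14..0x19] <- [2a 04 e2 5c 03 34]
D1: mem[0x05..0x06] <- [ae 2a]
D2: mem[0x06..0x08] <- [04 e2 5c]
D3: mem[0x0a..0x0b] <- [e2 5c]
query mem[0x0b]=0x5c, mem[0x1e]=0xe2, mem[0x06]=0x04, mem[0x08]=0x5c, mem[0x19]=0x34

MEM[0x0b,0x1e,0x06,0x08,0x19] = 5c e2 04 5c 34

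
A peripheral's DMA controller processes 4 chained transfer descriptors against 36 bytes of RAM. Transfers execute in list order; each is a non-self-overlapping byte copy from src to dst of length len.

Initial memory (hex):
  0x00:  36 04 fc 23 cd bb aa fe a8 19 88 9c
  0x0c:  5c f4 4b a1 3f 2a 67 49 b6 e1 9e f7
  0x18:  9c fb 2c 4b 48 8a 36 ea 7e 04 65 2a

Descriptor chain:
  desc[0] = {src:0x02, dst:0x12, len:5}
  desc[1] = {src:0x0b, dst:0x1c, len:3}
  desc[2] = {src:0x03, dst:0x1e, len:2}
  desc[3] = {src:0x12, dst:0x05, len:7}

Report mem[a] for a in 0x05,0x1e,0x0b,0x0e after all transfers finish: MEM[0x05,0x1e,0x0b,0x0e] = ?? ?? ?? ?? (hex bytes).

[0] 0x02->0x12 len=5 : fc 23 cd bb aa
[1] 0x0b->0x1c len=3 : 9c 5c f4
[2] 0x03->0x1e len=2 : 23 cd
[3] 0x12->0x05 len=7 : fc 23 cd bb aa f7 9c
query mem[0x05]=0xfc, mem[0x1e]=0x23, mem[0x0b]=0x9c, mem[0x0e]=0x4b

MEM[0x05,0x1e,0x0b,0x0e] = fc 23 9c 4b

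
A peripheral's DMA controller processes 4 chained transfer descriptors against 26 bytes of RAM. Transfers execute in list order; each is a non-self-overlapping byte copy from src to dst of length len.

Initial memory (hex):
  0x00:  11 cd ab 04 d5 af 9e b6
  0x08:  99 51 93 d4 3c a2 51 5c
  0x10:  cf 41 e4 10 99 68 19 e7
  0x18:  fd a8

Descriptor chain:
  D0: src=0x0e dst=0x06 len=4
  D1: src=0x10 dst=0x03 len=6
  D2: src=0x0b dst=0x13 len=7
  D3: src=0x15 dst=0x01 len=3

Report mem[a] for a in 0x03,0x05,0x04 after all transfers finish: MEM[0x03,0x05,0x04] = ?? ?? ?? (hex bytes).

MEM[0x03,0x05,0x04] = 5c e4 41

  after D0: wrote 4B at 0x06 = 515ccf41
  after D1: wrote 6B at 0x03 = cf41e4109968
  after D2: wrote 7B at 0x13 = d43ca2515ccf41
  after D3: wrote 3B at 0x01 = a2515c
query mem[0x03]=0x5c, mem[0x05]=0xe4, mem[0x04]=0x41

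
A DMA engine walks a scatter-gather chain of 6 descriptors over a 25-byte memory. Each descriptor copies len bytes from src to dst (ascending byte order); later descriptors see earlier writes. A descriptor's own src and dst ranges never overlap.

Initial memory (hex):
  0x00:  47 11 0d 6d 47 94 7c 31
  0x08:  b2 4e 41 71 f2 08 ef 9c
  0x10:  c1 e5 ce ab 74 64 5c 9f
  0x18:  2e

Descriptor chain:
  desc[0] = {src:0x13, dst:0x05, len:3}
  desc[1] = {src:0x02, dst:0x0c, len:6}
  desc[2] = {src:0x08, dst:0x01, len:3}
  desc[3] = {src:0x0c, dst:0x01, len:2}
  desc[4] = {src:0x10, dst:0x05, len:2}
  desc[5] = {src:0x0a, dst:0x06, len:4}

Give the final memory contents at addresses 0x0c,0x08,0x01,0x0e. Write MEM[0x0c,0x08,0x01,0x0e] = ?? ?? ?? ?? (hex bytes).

MEM[0x0c,0x08,0x01,0x0e] = 0d 0d 0d 47

D0: mem[0x05..0x07] <- [ab 74 64]
D1: mem[0x0c..0x11] <- [0d 6d 47 ab 74 64]
D2: mem[0x01..0x03] <- [b2 4e 41]
D3: mem[0x01..0x02] <- [0d 6d]
D4: mem[0x05..0x06] <- [74 64]
D5: mem[0x06..0x09] <- [41 71 0d 6d]
query mem[0x0c]=0x0d, mem[0x08]=0x0d, mem[0x01]=0x0d, mem[0x0e]=0x47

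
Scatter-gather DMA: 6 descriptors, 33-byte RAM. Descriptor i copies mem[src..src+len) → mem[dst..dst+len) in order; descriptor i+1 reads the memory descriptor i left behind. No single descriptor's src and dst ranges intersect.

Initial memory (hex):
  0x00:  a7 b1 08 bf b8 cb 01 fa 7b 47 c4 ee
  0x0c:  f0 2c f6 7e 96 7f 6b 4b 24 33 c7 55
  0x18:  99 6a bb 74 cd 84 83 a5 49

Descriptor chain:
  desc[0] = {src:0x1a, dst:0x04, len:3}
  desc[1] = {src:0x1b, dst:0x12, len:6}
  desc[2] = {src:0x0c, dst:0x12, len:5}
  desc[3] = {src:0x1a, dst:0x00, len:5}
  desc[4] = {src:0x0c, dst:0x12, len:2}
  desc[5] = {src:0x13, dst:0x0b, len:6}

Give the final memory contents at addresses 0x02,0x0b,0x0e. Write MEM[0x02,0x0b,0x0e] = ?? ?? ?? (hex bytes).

#0 dst[0x04+3] := {0xbb,0x74,0xcd}
#1 dst[0x12+6] := {0x74,0xcd,0x84,0x83,0xa5,0x49}
#2 dst[0x12+5] := {0xf0,0x2c,0xf6,0x7e,0x96}
#3 dst[0x00+5] := {0xbb,0x74,0xcd,0x84,0x83}
#4 dst[0x12+2] := {0xf0,0x2c}
#5 dst[0x0b+6] := {0x2c,0xf6,0x7e,0x96,0x49,0x99}
query mem[0x02]=0xcd, mem[0x0b]=0x2c, mem[0x0e]=0x96

MEM[0x02,0x0b,0x0e] = cd 2c 96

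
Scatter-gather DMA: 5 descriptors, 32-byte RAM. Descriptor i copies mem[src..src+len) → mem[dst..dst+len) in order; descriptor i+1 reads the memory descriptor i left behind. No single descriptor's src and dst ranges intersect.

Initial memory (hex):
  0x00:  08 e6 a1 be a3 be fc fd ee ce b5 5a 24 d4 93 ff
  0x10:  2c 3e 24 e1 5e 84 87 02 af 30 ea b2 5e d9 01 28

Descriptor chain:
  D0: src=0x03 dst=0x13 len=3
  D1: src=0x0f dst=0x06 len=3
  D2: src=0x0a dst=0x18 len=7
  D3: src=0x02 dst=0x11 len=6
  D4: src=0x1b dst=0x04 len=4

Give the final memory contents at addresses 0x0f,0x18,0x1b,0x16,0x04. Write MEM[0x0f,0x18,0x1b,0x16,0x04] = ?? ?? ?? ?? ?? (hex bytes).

#0 dst[0x13+3] := {0xbe,0xa3,0xbe}
#1 dst[0x06+3] := {0xff,0x2c,0x3e}
#2 dst[0x18+7] := {0xb5,0x5a,0x24,0xd4,0x93,0xff,0x2c}
#3 dst[0x11+6] := {0xa1,0xbe,0xa3,0xbe,0xff,0x2c}
#4 dst[0x04+4] := {0xd4,0x93,0xff,0x2c}
query mem[0x0f]=0xff, mem[0x18]=0xb5, mem[0x1b]=0xd4, mem[0x16]=0x2c, mem[0x04]=0xd4

MEM[0x0f,0x18,0x1b,0x16,0x04] = ff b5 d4 2c d4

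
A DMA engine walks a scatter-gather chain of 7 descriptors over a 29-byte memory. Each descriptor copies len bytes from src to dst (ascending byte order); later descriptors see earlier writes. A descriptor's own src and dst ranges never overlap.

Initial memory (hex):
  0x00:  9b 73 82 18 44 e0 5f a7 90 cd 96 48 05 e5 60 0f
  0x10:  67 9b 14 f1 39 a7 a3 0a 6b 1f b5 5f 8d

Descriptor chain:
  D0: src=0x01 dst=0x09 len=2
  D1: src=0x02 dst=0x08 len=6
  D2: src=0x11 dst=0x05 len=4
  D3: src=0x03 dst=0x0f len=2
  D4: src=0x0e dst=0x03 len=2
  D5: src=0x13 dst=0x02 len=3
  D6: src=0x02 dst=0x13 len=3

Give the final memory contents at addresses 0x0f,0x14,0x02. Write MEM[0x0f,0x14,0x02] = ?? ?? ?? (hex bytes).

MEM[0x0f,0x14,0x02] = 18 39 f1

D0: mem[0x09..0x0a] <- [73 82]
D1: mem[0x08..0x0d] <- [82 18 44 e0 5f a7]
D2: mem[0x05..0x08] <- [9b 14 f1 39]
D3: mem[0x0f..0x10] <- [18 44]
D4: mem[0x03..0x04] <- [60 18]
D5: mem[0x02..0x04] <- [f1 39 a7]
D6: mem[0x13..0x15] <- [f1 39 a7]
query mem[0x0f]=0x18, mem[0x14]=0x39, mem[0x02]=0xf1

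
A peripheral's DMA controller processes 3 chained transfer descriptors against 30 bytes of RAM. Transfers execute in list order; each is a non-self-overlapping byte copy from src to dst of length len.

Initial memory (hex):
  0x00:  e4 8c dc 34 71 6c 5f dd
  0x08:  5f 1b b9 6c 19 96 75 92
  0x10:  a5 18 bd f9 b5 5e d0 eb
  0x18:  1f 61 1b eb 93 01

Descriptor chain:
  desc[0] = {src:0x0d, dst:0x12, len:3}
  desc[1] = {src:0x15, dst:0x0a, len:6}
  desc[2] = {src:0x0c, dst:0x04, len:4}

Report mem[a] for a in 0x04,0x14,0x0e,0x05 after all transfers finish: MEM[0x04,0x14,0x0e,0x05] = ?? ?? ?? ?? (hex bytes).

#0 dst[0x12+3] := {0x96,0x75,0x92}
#1 dst[0x0a+6] := {0x5e,0xd0,0xeb,0x1f,0x61,0x1b}
#2 dst[0x04+4] := {0xeb,0x1f,0x61,0x1b}
query mem[0x04]=0xeb, mem[0x14]=0x92, mem[0x0e]=0x61, mem[0x05]=0x1f

MEM[0x04,0x14,0x0e,0x05] = eb 92 61 1f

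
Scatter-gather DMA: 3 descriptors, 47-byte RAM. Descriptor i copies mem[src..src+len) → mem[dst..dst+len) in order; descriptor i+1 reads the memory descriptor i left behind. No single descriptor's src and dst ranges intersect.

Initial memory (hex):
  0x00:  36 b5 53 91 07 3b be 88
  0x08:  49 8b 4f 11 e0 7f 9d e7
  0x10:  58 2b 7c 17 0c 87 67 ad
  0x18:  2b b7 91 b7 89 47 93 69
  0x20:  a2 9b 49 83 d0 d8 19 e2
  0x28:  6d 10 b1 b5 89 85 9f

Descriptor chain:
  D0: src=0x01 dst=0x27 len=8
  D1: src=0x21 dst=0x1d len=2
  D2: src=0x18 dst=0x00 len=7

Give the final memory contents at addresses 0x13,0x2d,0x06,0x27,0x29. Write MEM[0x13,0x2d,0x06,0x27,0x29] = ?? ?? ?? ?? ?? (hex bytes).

  after D0: wrote 8B at 0x27 = b55391073bbe8849
  after D1: wrote 2B at 0x1d = 9b49
  after D2: wrote 7B at 0x00 = 2bb791b7899b49
query mem[0x13]=0x17, mem[0x2d]=0x88, mem[0x06]=0x49, mem[0x27]=0xb5, mem[0x29]=0x91

MEM[0x13,0x2d,0x06,0x27,0x29] = 17 88 49 b5 91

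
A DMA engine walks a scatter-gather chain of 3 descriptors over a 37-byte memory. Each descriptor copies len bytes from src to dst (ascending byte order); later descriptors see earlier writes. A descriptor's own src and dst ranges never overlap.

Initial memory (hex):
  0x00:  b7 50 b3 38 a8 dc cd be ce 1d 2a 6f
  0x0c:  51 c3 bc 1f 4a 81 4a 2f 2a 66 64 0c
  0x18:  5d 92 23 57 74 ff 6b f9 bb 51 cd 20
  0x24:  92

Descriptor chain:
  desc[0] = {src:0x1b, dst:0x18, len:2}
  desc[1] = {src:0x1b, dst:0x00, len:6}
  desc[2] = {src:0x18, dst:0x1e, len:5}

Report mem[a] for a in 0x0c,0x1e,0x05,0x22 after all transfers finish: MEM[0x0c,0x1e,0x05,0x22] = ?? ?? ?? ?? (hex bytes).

  after D0: wrote 2B at 0x18 = 5774
  after D1: wrote 6B at 0x00 = 5774ff6bf9bb
  after D2: wrote 5B at 0x1e = 5774235774
query mem[0x0c]=0x51, mem[0x1e]=0x57, mem[0x05]=0xbb, mem[0x22]=0x74

MEM[0x0c,0x1e,0x05,0x22] = 51 57 bb 74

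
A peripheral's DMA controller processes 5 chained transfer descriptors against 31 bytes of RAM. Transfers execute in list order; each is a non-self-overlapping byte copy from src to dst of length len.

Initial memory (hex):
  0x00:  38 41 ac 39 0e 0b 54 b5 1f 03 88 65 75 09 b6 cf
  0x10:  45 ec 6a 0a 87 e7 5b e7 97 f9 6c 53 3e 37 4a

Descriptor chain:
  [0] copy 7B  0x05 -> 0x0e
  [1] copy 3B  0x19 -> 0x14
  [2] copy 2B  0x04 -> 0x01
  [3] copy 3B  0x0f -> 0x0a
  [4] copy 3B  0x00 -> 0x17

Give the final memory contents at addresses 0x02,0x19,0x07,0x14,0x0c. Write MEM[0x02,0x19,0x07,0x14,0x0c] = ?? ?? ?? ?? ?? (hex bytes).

[0] 0x05->0x0e len=7 : 0b 54 b5 1f 03 88 65
[1] 0x19->0x14 len=3 : f9 6c 53
[2] 0x04->0x01 len=2 : 0e 0b
[3] 0x0f->0x0a len=3 : 54 b5 1f
[4] 0x00->0x17 len=3 : 38 0e 0b
query mem[0x02]=0x0b, mem[0x19]=0x0b, mem[0x07]=0xb5, mem[0x14]=0xf9, mem[0x0c]=0x1f

MEM[0x02,0x19,0x07,0x14,0x0c] = 0b 0b b5 f9 1f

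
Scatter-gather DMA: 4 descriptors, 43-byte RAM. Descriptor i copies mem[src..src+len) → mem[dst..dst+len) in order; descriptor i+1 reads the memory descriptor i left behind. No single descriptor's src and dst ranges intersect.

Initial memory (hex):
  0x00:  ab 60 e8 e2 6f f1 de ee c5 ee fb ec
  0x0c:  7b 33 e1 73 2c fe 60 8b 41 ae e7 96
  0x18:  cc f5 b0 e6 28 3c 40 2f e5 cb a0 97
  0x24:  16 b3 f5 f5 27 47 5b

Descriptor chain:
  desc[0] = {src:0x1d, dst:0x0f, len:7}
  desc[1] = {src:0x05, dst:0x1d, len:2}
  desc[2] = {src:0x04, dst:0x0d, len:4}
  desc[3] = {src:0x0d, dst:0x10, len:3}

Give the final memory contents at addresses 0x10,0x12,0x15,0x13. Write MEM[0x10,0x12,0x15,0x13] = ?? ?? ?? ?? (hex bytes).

MEM[0x10,0x12,0x15,0x13] = 6f de 97 cb

D0: mem[0x0f..0x15] <- [3c 40 2f e5 cb a0 97]
D1: mem[0x1d..0x1e] <- [f1 de]
D2: mem[0x0d..0x10] <- [6f f1 de ee]
D3: mem[0x10..0x12] <- [6f f1 de]
query mem[0x10]=0x6f, mem[0x12]=0xde, mem[0x15]=0x97, mem[0x13]=0xcb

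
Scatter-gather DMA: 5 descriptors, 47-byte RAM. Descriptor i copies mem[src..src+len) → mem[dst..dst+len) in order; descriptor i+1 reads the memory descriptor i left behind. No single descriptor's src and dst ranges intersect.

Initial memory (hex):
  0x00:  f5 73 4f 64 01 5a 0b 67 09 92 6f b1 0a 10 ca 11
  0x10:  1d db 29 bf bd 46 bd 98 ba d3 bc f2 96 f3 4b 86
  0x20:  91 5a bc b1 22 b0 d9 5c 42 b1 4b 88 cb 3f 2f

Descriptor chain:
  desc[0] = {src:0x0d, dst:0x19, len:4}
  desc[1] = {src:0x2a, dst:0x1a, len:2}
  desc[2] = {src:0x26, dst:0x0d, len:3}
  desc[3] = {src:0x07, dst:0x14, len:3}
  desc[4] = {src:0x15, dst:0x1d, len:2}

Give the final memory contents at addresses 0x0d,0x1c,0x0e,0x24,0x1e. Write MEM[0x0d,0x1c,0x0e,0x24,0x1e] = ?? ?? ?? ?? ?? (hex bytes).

#0 dst[0x19+4] := {0x10,0xca,0x11,0x1d}
#1 dst[0x1a+2] := {0x4b,0x88}
#2 dst[0x0d+3] := {0xd9,0x5c,0x42}
#3 dst[0x14+3] := {0x67,0x09,0x92}
#4 dst[0x1d+2] := {0x09,0x92}
query mem[0x0d]=0xd9, mem[0x1c]=0x1d, mem[0x0e]=0x5c, mem[0x24]=0x22, mem[0x1e]=0x92

MEM[0x0d,0x1c,0x0e,0x24,0x1e] = d9 1d 5c 22 92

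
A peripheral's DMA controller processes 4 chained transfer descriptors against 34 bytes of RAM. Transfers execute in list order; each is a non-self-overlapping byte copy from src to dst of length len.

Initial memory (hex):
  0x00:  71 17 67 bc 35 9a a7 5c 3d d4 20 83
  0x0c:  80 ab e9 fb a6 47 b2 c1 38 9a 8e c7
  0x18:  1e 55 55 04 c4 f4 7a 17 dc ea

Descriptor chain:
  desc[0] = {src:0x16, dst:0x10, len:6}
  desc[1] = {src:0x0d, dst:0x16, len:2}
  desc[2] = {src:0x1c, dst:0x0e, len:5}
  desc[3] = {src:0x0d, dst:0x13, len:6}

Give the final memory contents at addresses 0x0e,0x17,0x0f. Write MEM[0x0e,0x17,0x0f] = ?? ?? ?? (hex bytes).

#0 dst[0x10+6] := {0x8e,0xc7,0x1e,0x55,0x55,0x04}
#1 dst[0x16+2] := {0xab,0xe9}
#2 dst[0x0e+5] := {0xc4,0xf4,0x7a,0x17,0xdc}
#3 dst[0x13+6] := {0xab,0xc4,0xf4,0x7a,0x17,0xdc}
query mem[0x0e]=0xc4, mem[0x17]=0x17, mem[0x0f]=0xf4

MEM[0x0e,0x17,0x0f] = c4 17 f4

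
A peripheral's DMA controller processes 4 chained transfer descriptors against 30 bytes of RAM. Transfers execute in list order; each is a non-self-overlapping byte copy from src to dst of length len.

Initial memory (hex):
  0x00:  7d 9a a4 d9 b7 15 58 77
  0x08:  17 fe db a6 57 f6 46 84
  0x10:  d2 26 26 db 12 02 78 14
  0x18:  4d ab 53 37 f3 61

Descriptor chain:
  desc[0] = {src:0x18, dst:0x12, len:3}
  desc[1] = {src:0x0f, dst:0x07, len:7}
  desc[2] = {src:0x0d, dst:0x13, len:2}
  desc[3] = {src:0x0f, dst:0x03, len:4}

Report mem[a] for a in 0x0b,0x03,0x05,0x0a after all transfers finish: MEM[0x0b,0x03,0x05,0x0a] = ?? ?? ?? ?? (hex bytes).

  after D0: wrote 3B at 0x12 = 4dab53
  after D1: wrote 7B at 0x07 = 84d2264dab5302
  after D2: wrote 2B at 0x13 = 0246
  after D3: wrote 4B at 0x03 = 84d2264d
query mem[0x0b]=0xab, mem[0x03]=0x84, mem[0x05]=0x26, mem[0x0a]=0x4d

MEM[0x0b,0x03,0x05,0x0a] = ab 84 26 4d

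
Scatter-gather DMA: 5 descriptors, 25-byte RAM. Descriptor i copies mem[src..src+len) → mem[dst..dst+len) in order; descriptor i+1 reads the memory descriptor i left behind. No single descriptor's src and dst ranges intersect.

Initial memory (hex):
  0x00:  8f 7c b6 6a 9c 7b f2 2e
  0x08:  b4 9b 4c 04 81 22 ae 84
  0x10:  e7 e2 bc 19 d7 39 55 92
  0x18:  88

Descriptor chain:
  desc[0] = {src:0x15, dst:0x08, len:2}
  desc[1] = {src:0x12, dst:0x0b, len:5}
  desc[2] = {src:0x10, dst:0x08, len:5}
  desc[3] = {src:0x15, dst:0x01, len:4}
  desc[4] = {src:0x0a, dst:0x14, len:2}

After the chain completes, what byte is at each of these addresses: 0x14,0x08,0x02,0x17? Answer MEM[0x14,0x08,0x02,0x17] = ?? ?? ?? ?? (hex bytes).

MEM[0x14,0x08,0x02,0x17] = bc e7 55 92

  after D0: wrote 2B at 0x08 = 3955
  after D1: wrote 5B at 0x0b = bc19d73955
  after D2: wrote 5B at 0x08 = e7e2bc19d7
  after D3: wrote 4B at 0x01 = 39559288
  after D4: wrote 2B at 0x14 = bc19
query mem[0x14]=0xbc, mem[0x08]=0xe7, mem[0x02]=0x55, mem[0x17]=0x92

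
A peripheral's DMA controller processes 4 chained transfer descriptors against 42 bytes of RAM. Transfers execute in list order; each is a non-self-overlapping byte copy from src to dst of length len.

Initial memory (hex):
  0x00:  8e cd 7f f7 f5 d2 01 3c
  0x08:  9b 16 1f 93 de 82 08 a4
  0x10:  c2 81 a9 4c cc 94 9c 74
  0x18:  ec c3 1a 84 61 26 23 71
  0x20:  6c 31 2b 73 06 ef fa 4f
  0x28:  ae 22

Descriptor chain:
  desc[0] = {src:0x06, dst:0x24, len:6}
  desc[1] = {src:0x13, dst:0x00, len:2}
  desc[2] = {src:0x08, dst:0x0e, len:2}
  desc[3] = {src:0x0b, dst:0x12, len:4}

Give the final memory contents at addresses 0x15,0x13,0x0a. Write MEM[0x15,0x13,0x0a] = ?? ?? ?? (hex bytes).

  after D0: wrote 6B at 0x24 = 013c9b161f93
  after D1: wrote 2B at 0x00 = 4ccc
  after D2: wrote 2B at 0x0e = 9b16
  after D3: wrote 4B at 0x12 = 93de829b
query mem[0x15]=0x9b, mem[0x13]=0xde, mem[0x0a]=0x1f

MEM[0x15,0x13,0x0a] = 9b de 1f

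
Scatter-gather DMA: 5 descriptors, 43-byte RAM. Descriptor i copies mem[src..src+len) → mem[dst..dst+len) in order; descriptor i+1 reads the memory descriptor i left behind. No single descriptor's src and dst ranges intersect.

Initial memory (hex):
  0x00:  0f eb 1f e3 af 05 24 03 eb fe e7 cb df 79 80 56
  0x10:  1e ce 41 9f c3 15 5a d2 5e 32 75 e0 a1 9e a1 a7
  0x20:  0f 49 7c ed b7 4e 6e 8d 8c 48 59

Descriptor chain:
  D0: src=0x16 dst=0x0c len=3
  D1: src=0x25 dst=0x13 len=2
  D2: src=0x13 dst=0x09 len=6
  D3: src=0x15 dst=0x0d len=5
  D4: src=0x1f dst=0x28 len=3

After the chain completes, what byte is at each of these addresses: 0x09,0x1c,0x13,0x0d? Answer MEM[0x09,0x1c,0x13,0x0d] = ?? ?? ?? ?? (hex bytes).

MEM[0x09,0x1c,0x13,0x0d] = 4e a1 4e 15

#0 dst[0x0c+3] := {0x5a,0xd2,0x5e}
#1 dst[0x13+2] := {0x4e,0x6e}
#2 dst[0x09+6] := {0x4e,0x6e,0x15,0x5a,0xd2,0x5e}
#3 dst[0x0d+5] := {0x15,0x5a,0xd2,0x5e,0x32}
#4 dst[0x28+3] := {0xa7,0x0f,0x49}
query mem[0x09]=0x4e, mem[0x1c]=0xa1, mem[0x13]=0x4e, mem[0x0d]=0x15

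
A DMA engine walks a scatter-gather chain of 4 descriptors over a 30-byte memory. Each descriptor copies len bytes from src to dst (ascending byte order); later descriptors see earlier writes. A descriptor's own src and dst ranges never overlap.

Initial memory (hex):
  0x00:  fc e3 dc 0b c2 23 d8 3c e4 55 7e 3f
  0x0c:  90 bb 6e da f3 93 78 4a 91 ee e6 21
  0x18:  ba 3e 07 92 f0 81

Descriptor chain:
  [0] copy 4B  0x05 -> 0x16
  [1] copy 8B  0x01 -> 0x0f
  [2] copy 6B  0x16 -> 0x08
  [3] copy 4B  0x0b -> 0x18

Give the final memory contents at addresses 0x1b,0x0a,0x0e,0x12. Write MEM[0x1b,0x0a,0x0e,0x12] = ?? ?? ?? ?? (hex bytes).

MEM[0x1b,0x0a,0x0e,0x12] = 6e 3c 6e c2

[0] 0x05->0x16 len=4 : 23 d8 3c e4
[1] 0x01->0x0f len=8 : e3 dc 0b c2 23 d8 3c e4
[2] 0x16->0x08 len=6 : e4 d8 3c e4 07 92
[3] 0x0b->0x18 len=4 : e4 07 92 6e
query mem[0x1b]=0x6e, mem[0x0a]=0x3c, mem[0x0e]=0x6e, mem[0x12]=0xc2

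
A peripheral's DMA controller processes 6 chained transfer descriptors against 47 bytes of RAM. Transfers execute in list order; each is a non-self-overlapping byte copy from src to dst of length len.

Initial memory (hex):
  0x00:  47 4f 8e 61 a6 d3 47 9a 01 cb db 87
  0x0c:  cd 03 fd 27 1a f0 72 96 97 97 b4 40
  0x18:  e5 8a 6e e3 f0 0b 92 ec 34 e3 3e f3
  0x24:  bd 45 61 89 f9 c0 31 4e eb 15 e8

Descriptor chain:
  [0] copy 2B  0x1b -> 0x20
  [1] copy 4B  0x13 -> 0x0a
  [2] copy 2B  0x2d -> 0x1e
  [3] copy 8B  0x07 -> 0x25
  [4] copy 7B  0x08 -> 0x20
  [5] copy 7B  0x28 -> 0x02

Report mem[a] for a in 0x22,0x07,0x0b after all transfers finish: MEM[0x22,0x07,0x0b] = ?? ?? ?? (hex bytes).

#0 dst[0x20+2] := {0xe3,0xf0}
#1 dst[0x0a+4] := {0x96,0x97,0x97,0xb4}
#2 dst[0x1e+2] := {0x15,0xe8}
#3 dst[0x25+8] := {0x9a,0x01,0xcb,0x96,0x97,0x97,0xb4,0xfd}
#4 dst[0x20+7] := {0x01,0xcb,0x96,0x97,0x97,0xb4,0xfd}
#5 dst[0x02+7] := {0x96,0x97,0x97,0xb4,0xfd,0x15,0xe8}
query mem[0x22]=0x96, mem[0x07]=0x15, mem[0x0b]=0x97

MEM[0x22,0x07,0x0b] = 96 15 97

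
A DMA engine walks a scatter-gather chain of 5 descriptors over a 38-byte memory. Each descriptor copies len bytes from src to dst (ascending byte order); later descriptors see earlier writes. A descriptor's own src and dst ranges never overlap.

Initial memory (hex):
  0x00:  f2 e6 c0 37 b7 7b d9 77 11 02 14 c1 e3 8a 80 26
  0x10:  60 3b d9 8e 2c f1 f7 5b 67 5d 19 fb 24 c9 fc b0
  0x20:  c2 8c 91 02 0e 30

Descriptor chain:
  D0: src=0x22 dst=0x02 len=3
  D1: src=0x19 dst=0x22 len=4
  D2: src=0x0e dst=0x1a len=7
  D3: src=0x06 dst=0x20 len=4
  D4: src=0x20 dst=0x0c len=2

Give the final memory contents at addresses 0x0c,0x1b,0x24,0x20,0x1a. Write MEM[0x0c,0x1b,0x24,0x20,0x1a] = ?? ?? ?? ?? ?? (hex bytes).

D0: mem[0x02..0x04] <- [91 02 0e]
D1: mem[0x22..0x25] <- [5d 19 fb 24]
D2: mem[0x1a..0x20] <- [80 26 60 3b d9 8e 2c]
D3: mem[0x20..0x23] <- [d9 77 11 02]
D4: mem[0x0c..0x0d] <- [d9 77]
query mem[0x0c]=0xd9, mem[0x1b]=0x26, mem[0x24]=0xfb, mem[0x20]=0xd9, mem[0x1a]=0x80

MEM[0x0c,0x1b,0x24,0x20,0x1a] = d9 26 fb d9 80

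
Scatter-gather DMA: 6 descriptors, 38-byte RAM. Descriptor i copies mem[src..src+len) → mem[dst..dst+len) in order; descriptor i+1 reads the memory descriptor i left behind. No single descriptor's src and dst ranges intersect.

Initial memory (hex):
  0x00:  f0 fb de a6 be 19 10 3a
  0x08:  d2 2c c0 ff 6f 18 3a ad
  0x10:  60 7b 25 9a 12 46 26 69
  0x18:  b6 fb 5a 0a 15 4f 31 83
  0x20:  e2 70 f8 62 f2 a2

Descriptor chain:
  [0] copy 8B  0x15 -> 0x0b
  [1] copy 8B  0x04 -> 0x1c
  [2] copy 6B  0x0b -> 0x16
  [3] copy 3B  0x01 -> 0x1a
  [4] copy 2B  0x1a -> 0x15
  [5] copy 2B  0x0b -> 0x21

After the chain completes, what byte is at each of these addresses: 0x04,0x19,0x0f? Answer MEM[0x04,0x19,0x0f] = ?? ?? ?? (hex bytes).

D0: mem[0x0b..0x12] <- [46 26 69 b6 fb 5a 0a 15]
D1: mem[0x1c..0x23] <- [be 19 10 3a d2 2c c0 46]
D2: mem[0x16..0x1b] <- [46 26 69 b6 fb 5a]
D3: mem[0x1a..0x1c] <- [fb de a6]
D4: mem[0x15..0x16] <- [fb de]
D5: mem[0x21..0x22] <- [46 26]
query mem[0x04]=0xbe, mem[0x19]=0xb6, mem[0x0f]=0xfb

MEM[0x04,0x19,0x0f] = be b6 fb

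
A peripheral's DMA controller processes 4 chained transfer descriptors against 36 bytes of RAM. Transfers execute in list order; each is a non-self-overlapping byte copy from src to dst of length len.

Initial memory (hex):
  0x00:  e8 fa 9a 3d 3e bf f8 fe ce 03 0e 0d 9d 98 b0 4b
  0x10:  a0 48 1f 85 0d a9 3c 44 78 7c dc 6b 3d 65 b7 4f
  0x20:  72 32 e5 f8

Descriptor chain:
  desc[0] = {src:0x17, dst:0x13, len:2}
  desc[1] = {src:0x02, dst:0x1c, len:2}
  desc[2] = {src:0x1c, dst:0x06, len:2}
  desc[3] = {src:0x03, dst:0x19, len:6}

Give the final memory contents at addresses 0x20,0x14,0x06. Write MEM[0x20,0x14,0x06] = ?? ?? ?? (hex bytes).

[0] 0x17->0x13 len=2 : 44 78
[1] 0x02->0x1c len=2 : 9a 3d
[2] 0x1c->0x06 len=2 : 9a 3d
[3] 0x03->0x19 len=6 : 3d 3e bf 9a 3d ce
query mem[0x20]=0x72, mem[0x14]=0x78, mem[0x06]=0x9a

MEM[0x20,0x14,0x06] = 72 78 9a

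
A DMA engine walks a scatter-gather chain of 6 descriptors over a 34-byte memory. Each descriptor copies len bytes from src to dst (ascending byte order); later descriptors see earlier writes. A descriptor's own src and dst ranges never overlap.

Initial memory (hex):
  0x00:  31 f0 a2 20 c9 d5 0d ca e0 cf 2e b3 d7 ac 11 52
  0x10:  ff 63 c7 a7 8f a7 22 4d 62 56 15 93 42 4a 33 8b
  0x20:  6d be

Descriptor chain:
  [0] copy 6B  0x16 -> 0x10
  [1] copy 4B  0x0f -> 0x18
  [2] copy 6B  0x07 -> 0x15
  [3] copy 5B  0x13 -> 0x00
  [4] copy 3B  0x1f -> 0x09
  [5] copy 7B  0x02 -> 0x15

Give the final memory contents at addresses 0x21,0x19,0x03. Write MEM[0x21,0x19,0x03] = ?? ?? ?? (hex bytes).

MEM[0x21,0x19,0x03] = be 0d e0

#0 dst[0x10+6] := {0x22,0x4d,0x62,0x56,0x15,0x93}
#1 dst[0x18+4] := {0x52,0x22,0x4d,0x62}
#2 dst[0x15+6] := {0xca,0xe0,0xcf,0x2e,0xb3,0xd7}
#3 dst[0x00+5] := {0x56,0x15,0xca,0xe0,0xcf}
#4 dst[0x09+3] := {0x8b,0x6d,0xbe}
#5 dst[0x15+7] := {0xca,0xe0,0xcf,0xd5,0x0d,0xca,0xe0}
query mem[0x21]=0xbe, mem[0x19]=0x0d, mem[0x03]=0xe0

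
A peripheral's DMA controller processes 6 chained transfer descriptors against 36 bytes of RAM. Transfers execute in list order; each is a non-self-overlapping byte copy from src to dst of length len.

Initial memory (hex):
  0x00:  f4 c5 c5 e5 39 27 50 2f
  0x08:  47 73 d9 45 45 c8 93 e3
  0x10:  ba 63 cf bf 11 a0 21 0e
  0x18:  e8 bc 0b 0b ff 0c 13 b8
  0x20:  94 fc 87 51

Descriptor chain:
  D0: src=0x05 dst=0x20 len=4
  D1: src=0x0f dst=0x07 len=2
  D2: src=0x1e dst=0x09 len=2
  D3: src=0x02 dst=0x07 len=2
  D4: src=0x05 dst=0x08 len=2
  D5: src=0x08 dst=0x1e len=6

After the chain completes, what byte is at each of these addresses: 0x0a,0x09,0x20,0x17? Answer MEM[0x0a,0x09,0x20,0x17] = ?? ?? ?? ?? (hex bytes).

MEM[0x0a,0x09,0x20,0x17] = b8 50 b8 0e

D0: mem[0x20..0x23] <- [27 50 2f 47]
D1: mem[0x07..0x08] <- [e3 ba]
D2: mem[0x09..0x0a] <- [13 b8]
D3: mem[0x07..0x08] <- [c5 e5]
D4: mem[0x08..0x09] <- [27 50]
D5: mem[0x1e..0x23] <- [27 50 b8 45 45 c8]
query mem[0x0a]=0xb8, mem[0x09]=0x50, mem[0x20]=0xb8, mem[0x17]=0x0e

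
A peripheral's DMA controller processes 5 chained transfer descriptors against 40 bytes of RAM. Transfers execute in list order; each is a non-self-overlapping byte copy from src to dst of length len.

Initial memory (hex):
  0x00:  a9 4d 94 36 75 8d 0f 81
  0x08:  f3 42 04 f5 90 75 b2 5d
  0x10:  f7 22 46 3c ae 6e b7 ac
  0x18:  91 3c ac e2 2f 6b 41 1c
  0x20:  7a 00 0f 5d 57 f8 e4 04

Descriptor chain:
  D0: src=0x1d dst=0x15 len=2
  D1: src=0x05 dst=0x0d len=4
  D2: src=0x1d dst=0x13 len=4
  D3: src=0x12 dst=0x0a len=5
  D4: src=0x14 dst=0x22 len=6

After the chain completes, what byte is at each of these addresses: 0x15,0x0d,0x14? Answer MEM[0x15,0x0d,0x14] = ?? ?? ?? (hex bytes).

MEM[0x15,0x0d,0x14] = 1c 1c 41

D0: mem[0x15..0x16] <- [6b 41]
D1: mem[0x0d..0x10] <- [8d 0f 81 f3]
D2: mem[0x13..0x16] <- [6b 41 1c 7a]
D3: mem[0x0a..0x0e] <- [46 6b 41 1c 7a]
D4: mem[0x22..0x27] <- [41 1c 7a ac 91 3c]
query mem[0x15]=0x1c, mem[0x0d]=0x1c, mem[0x14]=0x41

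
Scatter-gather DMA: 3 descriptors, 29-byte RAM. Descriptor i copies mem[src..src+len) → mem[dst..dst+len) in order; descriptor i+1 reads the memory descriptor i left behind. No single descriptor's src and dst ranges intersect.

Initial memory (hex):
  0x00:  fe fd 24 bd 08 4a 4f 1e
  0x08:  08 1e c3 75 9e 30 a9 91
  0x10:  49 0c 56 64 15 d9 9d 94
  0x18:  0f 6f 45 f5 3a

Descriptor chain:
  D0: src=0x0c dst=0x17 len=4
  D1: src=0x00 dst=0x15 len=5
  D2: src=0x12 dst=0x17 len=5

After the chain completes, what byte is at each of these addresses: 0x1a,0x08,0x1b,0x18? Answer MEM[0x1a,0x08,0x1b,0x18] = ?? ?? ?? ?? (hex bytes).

  after D0: wrote 4B at 0x17 = 9e30a991
  after D1: wrote 5B at 0x15 = fefd24bd08
  after D2: wrote 5B at 0x17 = 566415fefd
query mem[0x1a]=0xfe, mem[0x08]=0x08, mem[0x1b]=0xfd, mem[0x18]=0x64

MEM[0x1a,0x08,0x1b,0x18] = fe 08 fd 64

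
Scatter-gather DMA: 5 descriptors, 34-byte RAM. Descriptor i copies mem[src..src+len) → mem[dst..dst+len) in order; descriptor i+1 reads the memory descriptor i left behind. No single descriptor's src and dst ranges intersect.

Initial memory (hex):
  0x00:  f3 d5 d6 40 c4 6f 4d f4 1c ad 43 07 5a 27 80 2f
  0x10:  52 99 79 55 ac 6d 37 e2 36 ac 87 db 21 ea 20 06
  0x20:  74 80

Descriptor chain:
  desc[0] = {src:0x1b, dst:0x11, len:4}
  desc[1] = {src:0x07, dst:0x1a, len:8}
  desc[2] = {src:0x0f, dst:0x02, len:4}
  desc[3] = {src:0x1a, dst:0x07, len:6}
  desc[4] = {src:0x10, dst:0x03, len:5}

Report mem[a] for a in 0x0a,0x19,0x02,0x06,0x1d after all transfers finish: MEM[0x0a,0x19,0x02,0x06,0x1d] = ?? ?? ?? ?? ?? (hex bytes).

D0: mem[0x11..0x14] <- [db 21 ea 20]
D1: mem[0x1a..0x21] <- [f4 1c ad 43 07 5a 27 80]
D2: mem[0x02..0x05] <- [2f 52 db 21]
D3: mem[0x07..0x0c] <- [f4 1c ad 43 07 5a]
D4: mem[0x03..0x07] <- [52 db 21 ea 20]
query mem[0x0a]=0x43, mem[0x19]=0xac, mem[0x02]=0x2f, mem[0x06]=0xea, mem[0x1d]=0x43

MEM[0x0a,0x19,0x02,0x06,0x1d] = 43 ac 2f ea 43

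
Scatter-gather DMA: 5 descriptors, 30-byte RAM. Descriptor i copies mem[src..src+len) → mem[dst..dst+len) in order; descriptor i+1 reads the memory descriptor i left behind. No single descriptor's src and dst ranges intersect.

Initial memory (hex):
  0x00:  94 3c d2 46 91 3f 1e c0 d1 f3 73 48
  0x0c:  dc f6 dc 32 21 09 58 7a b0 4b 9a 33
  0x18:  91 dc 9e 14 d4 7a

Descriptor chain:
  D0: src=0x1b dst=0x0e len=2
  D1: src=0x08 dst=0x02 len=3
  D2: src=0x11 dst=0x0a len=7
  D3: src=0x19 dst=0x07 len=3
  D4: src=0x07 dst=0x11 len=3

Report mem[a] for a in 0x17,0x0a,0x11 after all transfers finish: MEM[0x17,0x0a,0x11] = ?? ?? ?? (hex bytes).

MEM[0x17,0x0a,0x11] = 33 09 dc

D0: mem[0x0e..0x0f] <- [14 d4]
D1: mem[0x02..0x04] <- [d1 f3 73]
D2: mem[0x0a..0x10] <- [09 58 7a b0 4b 9a 33]
D3: mem[0x07..0x09] <- [dc 9e 14]
D4: mem[0x11..0x13] <- [dc 9e 14]
query mem[0x17]=0x33, mem[0x0a]=0x09, mem[0x11]=0xdc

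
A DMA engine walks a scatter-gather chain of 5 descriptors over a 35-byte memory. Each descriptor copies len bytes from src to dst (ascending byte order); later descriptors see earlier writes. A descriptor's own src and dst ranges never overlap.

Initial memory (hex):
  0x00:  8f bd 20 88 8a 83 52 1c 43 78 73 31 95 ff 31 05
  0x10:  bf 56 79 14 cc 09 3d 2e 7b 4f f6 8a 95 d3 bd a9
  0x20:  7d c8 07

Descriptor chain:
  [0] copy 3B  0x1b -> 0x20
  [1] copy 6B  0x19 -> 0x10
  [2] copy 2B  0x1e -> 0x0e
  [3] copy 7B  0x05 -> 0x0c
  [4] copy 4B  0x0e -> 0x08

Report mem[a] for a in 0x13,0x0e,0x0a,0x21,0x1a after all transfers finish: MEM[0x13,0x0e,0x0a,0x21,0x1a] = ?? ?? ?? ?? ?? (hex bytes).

  after D0: wrote 3B at 0x20 = 8a95d3
  after D1: wrote 6B at 0x10 = 4ff68a95d3bd
  after D2: wrote 2B at 0x0e = bda9
  after D3: wrote 7B at 0x0c = 83521c43787331
  after D4: wrote 4B at 0x08 = 1c437873
query mem[0x13]=0x95, mem[0x0e]=0x1c, mem[0x0a]=0x78, mem[0x21]=0x95, mem[0x1a]=0xf6

MEM[0x13,0x0e,0x0a,0x21,0x1a] = 95 1c 78 95 f6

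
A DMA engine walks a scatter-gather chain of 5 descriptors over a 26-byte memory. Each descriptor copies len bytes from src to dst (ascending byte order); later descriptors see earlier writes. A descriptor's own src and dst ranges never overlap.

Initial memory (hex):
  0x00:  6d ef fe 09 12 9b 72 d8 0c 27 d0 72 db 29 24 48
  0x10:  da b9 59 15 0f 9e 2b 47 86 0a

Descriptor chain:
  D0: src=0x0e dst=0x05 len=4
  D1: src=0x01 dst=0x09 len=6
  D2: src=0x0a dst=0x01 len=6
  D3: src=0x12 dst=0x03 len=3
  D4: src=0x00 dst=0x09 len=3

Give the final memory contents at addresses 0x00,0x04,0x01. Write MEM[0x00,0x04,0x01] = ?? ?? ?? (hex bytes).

MEM[0x00,0x04,0x01] = 6d 15 fe

[0] 0x0e->0x05 len=4 : 24 48 da b9
[1] 0x01->0x09 len=6 : ef fe 09 12 24 48
[2] 0x0a->0x01 len=6 : fe 09 12 24 48 48
[3] 0x12->0x03 len=3 : 59 15 0f
[4] 0x00->0x09 len=3 : 6d fe 09
query mem[0x00]=0x6d, mem[0x04]=0x15, mem[0x01]=0xfe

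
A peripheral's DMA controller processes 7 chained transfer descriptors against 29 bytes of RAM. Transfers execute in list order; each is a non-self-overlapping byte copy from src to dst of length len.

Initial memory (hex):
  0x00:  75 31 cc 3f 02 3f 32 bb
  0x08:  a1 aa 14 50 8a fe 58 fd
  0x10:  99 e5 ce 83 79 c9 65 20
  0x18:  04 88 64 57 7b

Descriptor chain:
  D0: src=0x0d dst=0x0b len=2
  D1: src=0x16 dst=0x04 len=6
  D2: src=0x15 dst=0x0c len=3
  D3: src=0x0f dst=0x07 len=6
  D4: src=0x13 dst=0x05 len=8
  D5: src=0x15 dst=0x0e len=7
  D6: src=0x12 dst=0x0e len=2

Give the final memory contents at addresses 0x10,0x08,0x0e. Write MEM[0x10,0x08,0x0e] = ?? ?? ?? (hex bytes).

MEM[0x10,0x08,0x0e] = 20 65 88

D0: mem[0x0b..0x0c] <- [fe 58]
D1: mem[0x04..0x09] <- [65 20 04 88 64 57]
D2: mem[0x0c..0x0e] <- [c9 65 20]
D3: mem[0x07..0x0c] <- [fd 99 e5 ce 83 79]
D4: mem[0x05..0x0c] <- [83 79 c9 65 20 04 88 64]
D5: mem[0x0e..0x14] <- [c9 65 20 04 88 64 57]
D6: mem[0x0e..0x0f] <- [88 64]
query mem[0x10]=0x20, mem[0x08]=0x65, mem[0x0e]=0x88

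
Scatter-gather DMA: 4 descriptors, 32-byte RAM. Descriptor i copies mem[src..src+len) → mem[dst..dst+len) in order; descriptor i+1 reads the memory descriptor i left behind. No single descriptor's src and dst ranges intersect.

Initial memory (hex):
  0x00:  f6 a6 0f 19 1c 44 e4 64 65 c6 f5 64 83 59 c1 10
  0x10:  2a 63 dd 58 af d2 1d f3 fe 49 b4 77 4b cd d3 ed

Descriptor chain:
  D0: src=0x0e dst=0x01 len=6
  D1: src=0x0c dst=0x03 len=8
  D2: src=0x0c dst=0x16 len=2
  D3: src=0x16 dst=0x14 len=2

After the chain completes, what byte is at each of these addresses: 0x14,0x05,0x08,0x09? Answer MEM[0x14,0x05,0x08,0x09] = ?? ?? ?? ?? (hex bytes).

MEM[0x14,0x05,0x08,0x09] = 83 c1 63 dd

[0] 0x0e->0x01 len=6 : c1 10 2a 63 dd 58
[1] 0x0c->0x03 len=8 : 83 59 c1 10 2a 63 dd 58
[2] 0x0c->0x16 len=2 : 83 59
[3] 0x16->0x14 len=2 : 83 59
query mem[0x14]=0x83, mem[0x05]=0xc1, mem[0x08]=0x63, mem[0x09]=0xdd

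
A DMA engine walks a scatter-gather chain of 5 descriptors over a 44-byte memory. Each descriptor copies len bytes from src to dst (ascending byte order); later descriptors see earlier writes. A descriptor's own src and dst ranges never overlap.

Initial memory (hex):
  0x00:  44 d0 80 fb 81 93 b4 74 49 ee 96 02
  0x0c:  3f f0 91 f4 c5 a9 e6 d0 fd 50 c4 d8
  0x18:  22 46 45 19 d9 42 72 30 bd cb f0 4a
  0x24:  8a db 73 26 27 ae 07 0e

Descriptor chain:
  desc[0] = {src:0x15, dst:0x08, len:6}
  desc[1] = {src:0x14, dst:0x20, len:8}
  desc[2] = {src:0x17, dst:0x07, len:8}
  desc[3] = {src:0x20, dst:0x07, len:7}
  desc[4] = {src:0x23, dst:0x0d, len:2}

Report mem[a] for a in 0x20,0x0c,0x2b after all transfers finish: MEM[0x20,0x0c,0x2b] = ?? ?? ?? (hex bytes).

#0 dst[0x08+6] := {0x50,0xc4,0xd8,0x22,0x46,0x45}
#1 dst[0x20+8] := {0xfd,0x50,0xc4,0xd8,0x22,0x46,0x45,0x19}
#2 dst[0x07+8] := {0xd8,0x22,0x46,0x45,0x19,0xd9,0x42,0x72}
#3 dst[0x07+7] := {0xfd,0x50,0xc4,0xd8,0x22,0x46,0x45}
#4 dst[0x0d+2] := {0xd8,0x22}
query mem[0x20]=0xfd, mem[0x0c]=0x46, mem[0x2b]=0x0e

MEM[0x20,0x0c,0x2b] = fd 46 0e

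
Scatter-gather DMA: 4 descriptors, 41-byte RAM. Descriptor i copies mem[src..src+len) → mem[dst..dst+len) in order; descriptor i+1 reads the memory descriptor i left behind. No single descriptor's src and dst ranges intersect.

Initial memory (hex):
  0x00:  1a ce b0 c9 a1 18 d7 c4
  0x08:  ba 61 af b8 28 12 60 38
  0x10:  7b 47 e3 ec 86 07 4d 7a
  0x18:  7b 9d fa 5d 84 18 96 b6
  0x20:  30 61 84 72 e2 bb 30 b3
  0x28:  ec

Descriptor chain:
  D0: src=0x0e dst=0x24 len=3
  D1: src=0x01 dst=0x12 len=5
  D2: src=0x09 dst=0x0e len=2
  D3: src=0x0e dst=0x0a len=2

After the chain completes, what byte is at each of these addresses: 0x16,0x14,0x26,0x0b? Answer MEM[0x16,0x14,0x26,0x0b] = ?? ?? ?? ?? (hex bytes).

MEM[0x16,0x14,0x26,0x0b] = 18 c9 7b af

#0 dst[0x24+3] := {0x60,0x38,0x7b}
#1 dst[0x12+5] := {0xce,0xb0,0xc9,0xa1,0x18}
#2 dst[0x0e+2] := {0x61,0xaf}
#3 dst[0x0a+2] := {0x61,0xaf}
query mem[0x16]=0x18, mem[0x14]=0xc9, mem[0x26]=0x7b, mem[0x0b]=0xaf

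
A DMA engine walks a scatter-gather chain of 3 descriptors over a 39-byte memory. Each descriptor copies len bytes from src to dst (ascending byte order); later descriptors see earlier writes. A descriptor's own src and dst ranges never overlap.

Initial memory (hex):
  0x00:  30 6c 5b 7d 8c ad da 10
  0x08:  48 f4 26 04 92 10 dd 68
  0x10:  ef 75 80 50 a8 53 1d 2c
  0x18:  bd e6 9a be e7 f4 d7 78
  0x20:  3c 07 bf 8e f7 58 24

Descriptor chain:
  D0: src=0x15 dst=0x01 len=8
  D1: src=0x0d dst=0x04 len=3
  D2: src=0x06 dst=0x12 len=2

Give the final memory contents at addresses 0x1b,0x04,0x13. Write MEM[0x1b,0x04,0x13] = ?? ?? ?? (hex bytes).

MEM[0x1b,0x04,0x13] = be 10 be

D0: mem[0x01..0x08] <- [53 1d 2c bd e6 9a be e7]
D1: mem[0x04..0x06] <- [10 dd 68]
D2: mem[0x12..0x13] <- [68 be]
query mem[0x1b]=0xbe, mem[0x04]=0x10, mem[0x13]=0xbe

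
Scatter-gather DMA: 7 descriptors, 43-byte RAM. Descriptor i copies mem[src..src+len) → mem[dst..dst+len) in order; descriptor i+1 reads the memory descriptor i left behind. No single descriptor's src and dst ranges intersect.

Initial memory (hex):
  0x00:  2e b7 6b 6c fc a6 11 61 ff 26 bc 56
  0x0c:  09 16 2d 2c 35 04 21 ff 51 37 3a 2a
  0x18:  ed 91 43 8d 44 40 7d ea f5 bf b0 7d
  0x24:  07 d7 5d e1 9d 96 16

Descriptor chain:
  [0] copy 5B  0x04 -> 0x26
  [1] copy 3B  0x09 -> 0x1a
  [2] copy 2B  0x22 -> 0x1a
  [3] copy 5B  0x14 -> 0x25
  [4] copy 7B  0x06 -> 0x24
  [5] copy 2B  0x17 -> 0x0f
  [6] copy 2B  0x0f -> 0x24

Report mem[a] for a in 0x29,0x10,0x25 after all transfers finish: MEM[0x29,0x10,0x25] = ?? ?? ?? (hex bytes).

D0: mem[0x26..0x2a] <- [fc a6 11 61 ff]
D1: mem[0x1a..0x1c] <- [26 bc 56]
D2: mem[0x1a..0x1b] <- [b0 7d]
D3: mem[0x25..0x29] <- [51 37 3a 2a ed]
D4: mem[0x24..0x2a] <- [11 61 ff 26 bc 56 09]
D5: mem[0x0f..0x10] <- [2a ed]
D6: mem[0x24..0x25] <- [2a ed]
query mem[0x29]=0x56, mem[0x10]=0xed, mem[0x25]=0xed

MEM[0x29,0x10,0x25] = 56 ed ed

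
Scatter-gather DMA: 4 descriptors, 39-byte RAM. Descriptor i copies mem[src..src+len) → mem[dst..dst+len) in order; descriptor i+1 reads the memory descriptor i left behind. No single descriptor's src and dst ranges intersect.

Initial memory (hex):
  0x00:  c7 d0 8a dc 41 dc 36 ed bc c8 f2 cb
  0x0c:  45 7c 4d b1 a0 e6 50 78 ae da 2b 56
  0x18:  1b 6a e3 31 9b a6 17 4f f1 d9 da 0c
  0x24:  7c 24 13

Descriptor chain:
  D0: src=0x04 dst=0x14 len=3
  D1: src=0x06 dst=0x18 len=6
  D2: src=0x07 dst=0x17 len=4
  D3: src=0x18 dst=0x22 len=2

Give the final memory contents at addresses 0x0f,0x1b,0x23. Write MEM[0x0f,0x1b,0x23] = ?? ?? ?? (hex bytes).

MEM[0x0f,0x1b,0x23] = b1 c8 c8

  after D0: wrote 3B at 0x14 = 41dc36
  after D1: wrote 6B at 0x18 = 36edbcc8f2cb
  after D2: wrote 4B at 0x17 = edbcc8f2
  after D3: wrote 2B at 0x22 = bcc8
query mem[0x0f]=0xb1, mem[0x1b]=0xc8, mem[0x23]=0xc8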